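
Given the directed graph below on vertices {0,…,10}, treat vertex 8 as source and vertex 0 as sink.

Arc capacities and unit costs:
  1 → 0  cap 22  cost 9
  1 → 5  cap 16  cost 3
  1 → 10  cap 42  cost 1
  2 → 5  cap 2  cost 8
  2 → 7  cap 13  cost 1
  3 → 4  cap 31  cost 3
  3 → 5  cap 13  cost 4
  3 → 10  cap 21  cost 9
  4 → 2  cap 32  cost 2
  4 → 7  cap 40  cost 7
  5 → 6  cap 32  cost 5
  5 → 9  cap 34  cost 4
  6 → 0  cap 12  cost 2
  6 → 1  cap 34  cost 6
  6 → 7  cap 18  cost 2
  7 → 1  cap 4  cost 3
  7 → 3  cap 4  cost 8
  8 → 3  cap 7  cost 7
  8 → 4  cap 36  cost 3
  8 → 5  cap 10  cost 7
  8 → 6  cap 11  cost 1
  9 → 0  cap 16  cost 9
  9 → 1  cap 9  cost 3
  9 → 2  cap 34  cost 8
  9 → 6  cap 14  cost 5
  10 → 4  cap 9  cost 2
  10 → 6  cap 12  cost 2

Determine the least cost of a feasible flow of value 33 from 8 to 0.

Minimum cost for 33 units: 496

shortest-cost path #1: 8→6→0 push 11 @ unit cost 3 (adds 33)
shortest-cost path #2: 8→5→6→0 push 1 @ unit cost 14 (adds 14)
shortest-cost path #3: 8→4→2→7→1→0 push 4 @ unit cost 18 (adds 72)
shortest-cost path #4: 8→5→9→0 push 9 @ unit cost 20 (adds 180)
shortest-cost path #5: 8→3→5→9→0 push 7 @ unit cost 24 (adds 168)
shortest-cost path #6: 8→4→2→5→9→1→0 push 1 @ unit cost 29 (adds 29)
total cost = 496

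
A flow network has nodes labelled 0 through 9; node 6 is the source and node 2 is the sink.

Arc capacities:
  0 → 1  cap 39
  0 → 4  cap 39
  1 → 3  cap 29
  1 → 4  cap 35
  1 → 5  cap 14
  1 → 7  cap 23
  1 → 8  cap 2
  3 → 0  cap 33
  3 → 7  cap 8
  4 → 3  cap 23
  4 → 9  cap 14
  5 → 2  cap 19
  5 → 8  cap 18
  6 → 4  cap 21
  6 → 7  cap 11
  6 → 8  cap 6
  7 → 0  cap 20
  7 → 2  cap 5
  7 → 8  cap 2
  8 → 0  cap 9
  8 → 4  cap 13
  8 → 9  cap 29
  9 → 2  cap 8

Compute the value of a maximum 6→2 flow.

Maximum flow value: 27

augment #1: 6→7→2 bottleneck 5, total now 5
augment #2: 6→4→9→2 bottleneck 8, total now 13
augment #3: 6→7→0→1→5→2 bottleneck 6, total now 19
augment #4: 6→8→0→1→5→2 bottleneck 6, total now 25
augment #5: 6→4→3→0→1→5→2 bottleneck 2, total now 27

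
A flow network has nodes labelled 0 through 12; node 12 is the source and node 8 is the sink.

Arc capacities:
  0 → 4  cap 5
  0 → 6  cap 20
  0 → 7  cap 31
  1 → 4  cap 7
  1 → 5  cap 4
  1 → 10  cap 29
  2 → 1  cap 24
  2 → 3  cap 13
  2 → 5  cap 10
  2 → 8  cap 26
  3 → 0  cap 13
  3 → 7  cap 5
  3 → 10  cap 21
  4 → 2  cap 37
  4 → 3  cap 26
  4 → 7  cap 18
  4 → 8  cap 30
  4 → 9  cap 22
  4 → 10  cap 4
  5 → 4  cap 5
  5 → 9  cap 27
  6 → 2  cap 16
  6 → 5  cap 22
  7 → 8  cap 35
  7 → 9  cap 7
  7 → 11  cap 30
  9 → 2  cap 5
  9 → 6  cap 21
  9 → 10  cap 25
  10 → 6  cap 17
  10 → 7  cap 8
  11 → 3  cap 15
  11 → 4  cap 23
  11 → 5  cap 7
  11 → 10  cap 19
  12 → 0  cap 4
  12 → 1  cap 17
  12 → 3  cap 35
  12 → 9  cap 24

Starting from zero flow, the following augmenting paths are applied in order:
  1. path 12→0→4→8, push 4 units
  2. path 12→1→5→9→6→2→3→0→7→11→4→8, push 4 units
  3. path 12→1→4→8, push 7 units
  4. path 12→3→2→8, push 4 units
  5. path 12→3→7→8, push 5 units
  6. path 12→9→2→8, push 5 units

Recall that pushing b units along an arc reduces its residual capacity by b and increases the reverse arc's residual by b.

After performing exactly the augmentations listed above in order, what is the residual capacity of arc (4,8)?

Residual capacity of (4,8): 15

after path 1 (12→0→4→8, push 4): res(4,8)=26
after path 2 (12→1→5→9→6→2→3→0→7→11→4→8, push 4): res(4,8)=22
after path 3 (12→1→4→8, push 7): res(4,8)=15
after path 4 (12→3→2→8, push 4): res(4,8)=15
after path 5 (12→3→7→8, push 5): res(4,8)=15
after path 6 (12→9→2→8, push 5): res(4,8)=15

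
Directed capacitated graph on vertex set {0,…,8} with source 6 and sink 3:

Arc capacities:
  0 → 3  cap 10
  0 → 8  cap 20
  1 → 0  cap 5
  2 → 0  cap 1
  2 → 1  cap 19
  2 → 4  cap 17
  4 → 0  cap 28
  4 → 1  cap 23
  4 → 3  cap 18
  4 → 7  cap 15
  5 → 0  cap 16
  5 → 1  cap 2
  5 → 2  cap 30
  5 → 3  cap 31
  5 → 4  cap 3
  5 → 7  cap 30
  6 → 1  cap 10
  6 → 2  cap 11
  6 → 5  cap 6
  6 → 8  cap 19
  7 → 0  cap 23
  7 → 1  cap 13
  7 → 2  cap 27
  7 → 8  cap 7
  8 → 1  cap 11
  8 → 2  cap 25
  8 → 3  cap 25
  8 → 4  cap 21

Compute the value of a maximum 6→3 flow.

Maximum flow value: 41

augment #1: 6→5→3 bottleneck 6, total now 6
augment #2: 6→8→3 bottleneck 19, total now 25
augment #3: 6→1→0→3 bottleneck 5, total now 30
augment #4: 6→2→0→3 bottleneck 1, total now 31
augment #5: 6→2→4→3 bottleneck 10, total now 41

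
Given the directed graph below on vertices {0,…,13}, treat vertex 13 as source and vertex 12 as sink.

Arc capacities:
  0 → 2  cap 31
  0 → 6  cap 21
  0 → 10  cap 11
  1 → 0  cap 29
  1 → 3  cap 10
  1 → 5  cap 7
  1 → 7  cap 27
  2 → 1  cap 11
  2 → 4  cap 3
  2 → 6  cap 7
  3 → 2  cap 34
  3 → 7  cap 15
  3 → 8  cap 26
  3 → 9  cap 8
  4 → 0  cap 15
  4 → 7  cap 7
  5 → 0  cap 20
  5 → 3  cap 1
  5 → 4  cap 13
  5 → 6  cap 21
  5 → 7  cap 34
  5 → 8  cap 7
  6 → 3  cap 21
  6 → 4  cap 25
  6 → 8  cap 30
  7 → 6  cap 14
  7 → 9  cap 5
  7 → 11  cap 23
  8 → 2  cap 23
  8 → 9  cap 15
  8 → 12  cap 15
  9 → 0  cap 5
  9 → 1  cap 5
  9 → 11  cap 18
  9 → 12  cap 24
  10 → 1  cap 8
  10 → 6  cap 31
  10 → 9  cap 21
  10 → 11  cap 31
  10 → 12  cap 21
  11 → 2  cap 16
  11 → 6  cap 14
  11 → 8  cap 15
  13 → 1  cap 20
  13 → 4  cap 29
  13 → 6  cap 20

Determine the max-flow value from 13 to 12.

Maximum flow value: 50

augment #1: 13→6→8→12 bottleneck 15, total now 15
augment #2: 13→1→0→10→12 bottleneck 11, total now 26
augment #3: 13→1→3→9→12 bottleneck 8, total now 34
augment #4: 13→1→7→9→12 bottleneck 1, total now 35
augment #5: 13→4→7→9→12 bottleneck 4, total now 39
augment #6: 13→6→8→9→12 bottleneck 5, total now 44
augment #7: 13→4→0→6→8→9→12 bottleneck 6, total now 50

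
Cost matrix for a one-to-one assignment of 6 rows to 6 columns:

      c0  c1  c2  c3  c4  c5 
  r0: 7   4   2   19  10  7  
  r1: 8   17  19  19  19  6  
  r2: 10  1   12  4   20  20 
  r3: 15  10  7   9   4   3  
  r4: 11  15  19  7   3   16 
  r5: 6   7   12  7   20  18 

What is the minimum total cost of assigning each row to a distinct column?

Minimum assignment cost: 24

optimal assignment: row0→col2 (cost 2), row1→col0 (cost 8), row2→col1 (cost 1), row3→col5 (cost 3), row4→col4 (cost 3), row5→col3 (cost 7)
total = 2 + 8 + 1 + 3 + 3 + 7 = 24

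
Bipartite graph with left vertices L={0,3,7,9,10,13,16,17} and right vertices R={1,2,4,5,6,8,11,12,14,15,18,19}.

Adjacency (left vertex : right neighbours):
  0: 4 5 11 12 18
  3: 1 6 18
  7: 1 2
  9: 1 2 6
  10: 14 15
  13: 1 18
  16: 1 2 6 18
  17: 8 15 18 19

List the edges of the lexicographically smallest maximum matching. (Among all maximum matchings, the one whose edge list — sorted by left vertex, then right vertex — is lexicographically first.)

Lex-smallest maximum matching: {(0,4), (3,1), (7,2), (9,6), (10,14), (13,18), (17,8)}

|M| = 7 (so the lex-smallest maximum matching has 7 edges)
process left vertices in ascending order; for each, take the smallest-labelled available neighbour that still permits 7 edges overall, or leave it unmatched if none does
lex-smallest matching: {0-4, 3-1, 7-2, 9-6, 10-14, 13-18, 17-8}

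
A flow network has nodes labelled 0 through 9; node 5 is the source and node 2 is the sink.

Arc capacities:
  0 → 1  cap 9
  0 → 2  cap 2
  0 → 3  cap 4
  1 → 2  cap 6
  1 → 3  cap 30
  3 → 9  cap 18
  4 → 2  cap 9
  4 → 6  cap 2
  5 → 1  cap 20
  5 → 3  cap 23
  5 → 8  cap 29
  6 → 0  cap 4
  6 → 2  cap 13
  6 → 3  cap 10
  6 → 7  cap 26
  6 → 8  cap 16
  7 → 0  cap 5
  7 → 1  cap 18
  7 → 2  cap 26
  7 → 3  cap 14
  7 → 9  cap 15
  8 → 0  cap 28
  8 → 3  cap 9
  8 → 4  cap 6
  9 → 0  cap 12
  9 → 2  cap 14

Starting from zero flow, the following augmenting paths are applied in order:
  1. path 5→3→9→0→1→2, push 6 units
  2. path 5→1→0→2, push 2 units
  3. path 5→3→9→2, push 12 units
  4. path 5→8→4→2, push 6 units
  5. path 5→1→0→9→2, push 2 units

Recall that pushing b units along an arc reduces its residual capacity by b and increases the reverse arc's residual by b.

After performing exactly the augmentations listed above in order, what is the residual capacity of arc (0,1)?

Residual capacity of (0,1): 7

after path 1 (5→3→9→0→1→2, push 6): res(0,1)=3
after path 2 (5→1→0→2, push 2): res(0,1)=5
after path 3 (5→3→9→2, push 12): res(0,1)=5
after path 4 (5→8→4→2, push 6): res(0,1)=5
after path 5 (5→1→0→9→2, push 2): res(0,1)=7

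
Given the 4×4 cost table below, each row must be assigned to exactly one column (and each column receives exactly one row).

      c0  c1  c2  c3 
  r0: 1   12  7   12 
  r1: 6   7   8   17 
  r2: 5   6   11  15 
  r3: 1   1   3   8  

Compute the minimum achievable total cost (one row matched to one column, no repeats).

optimal assignment: row0→col0 (cost 1), row1→col2 (cost 8), row2→col1 (cost 6), row3→col3 (cost 8)
total = 1 + 8 + 6 + 8 = 23

Minimum assignment cost: 23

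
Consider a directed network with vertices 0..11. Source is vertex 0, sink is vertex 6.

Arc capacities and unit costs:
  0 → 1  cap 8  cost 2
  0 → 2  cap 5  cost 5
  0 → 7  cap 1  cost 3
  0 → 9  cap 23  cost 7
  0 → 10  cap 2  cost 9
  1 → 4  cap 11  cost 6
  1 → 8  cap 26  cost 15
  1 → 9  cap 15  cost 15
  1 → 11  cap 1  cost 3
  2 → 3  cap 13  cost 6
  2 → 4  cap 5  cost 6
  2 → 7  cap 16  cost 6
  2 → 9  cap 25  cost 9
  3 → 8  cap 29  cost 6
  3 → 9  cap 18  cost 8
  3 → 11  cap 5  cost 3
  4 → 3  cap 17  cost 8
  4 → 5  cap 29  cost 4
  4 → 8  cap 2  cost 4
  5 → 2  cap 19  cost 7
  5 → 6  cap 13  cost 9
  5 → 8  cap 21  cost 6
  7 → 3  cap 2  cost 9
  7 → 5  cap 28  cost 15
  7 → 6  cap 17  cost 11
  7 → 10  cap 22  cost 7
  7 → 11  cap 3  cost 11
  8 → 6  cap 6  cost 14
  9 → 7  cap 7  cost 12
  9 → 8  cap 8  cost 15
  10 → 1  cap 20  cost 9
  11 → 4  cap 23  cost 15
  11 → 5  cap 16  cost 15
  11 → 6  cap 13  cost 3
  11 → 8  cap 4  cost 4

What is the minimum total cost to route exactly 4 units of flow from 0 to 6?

Minimum cost for 4 units: 56

shortest-cost path #1: 0→1→11→6 push 1 @ unit cost 8 (adds 8)
shortest-cost path #2: 0→7→6 push 1 @ unit cost 14 (adds 14)
shortest-cost path #3: 0→2→3→11→6 push 2 @ unit cost 17 (adds 34)
total cost = 56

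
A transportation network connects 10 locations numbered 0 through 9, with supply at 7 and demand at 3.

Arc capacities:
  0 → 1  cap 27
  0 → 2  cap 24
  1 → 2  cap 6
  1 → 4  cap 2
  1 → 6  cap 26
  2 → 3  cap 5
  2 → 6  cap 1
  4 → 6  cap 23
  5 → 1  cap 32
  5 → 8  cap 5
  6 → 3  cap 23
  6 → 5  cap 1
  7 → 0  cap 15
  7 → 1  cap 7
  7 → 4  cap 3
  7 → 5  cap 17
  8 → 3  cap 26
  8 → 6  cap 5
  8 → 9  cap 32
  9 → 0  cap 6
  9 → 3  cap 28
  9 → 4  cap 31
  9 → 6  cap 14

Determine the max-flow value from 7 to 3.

augment #1: 7→0→2→3 bottleneck 5, total now 5
augment #2: 7→1→6→3 bottleneck 7, total now 12
augment #3: 7→4→6→3 bottleneck 3, total now 15
augment #4: 7→5→8→3 bottleneck 5, total now 20
augment #5: 7→0→1→6→3 bottleneck 10, total now 30
augment #6: 7→5→1→6→3 bottleneck 3, total now 33

Maximum flow value: 33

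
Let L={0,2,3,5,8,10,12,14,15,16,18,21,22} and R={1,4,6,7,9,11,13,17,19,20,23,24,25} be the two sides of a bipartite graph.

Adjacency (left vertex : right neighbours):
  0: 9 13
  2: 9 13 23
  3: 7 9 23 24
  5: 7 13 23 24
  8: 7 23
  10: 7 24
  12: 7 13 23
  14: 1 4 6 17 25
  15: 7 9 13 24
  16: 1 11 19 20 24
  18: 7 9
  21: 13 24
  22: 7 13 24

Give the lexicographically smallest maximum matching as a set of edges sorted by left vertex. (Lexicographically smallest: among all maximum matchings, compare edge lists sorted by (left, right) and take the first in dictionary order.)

Lex-smallest maximum matching: {(0,9), (2,13), (3,7), (5,23), (10,24), (14,1), (16,11)}

|M| = 7 (so the lex-smallest maximum matching has 7 edges)
process left vertices in ascending order; for each, take the smallest-labelled available neighbour that still permits 7 edges overall, or leave it unmatched if none does
lex-smallest matching: {0-9, 2-13, 3-7, 5-23, 10-24, 14-1, 16-11}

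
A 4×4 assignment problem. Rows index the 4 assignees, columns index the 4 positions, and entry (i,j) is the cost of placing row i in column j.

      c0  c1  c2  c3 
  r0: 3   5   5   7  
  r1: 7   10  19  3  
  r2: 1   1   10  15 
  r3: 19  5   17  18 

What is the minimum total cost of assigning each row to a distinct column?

Minimum assignment cost: 14

optimal assignment: row0→col2 (cost 5), row1→col3 (cost 3), row2→col0 (cost 1), row3→col1 (cost 5)
total = 5 + 3 + 1 + 5 = 14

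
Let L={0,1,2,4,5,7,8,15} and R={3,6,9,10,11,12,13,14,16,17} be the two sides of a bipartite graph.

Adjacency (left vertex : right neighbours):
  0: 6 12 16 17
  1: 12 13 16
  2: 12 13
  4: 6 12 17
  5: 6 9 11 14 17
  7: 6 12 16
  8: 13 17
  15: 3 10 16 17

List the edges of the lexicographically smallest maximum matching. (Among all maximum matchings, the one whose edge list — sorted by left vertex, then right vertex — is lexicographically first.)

Lex-smallest maximum matching: {(0,6), (1,12), (2,13), (4,17), (5,9), (7,16), (15,3)}

|M| = 7 (so the lex-smallest maximum matching has 7 edges)
process left vertices in ascending order; for each, take the smallest-labelled available neighbour that still permits 7 edges overall, or leave it unmatched if none does
lex-smallest matching: {0-6, 1-12, 2-13, 4-17, 5-9, 7-16, 15-3}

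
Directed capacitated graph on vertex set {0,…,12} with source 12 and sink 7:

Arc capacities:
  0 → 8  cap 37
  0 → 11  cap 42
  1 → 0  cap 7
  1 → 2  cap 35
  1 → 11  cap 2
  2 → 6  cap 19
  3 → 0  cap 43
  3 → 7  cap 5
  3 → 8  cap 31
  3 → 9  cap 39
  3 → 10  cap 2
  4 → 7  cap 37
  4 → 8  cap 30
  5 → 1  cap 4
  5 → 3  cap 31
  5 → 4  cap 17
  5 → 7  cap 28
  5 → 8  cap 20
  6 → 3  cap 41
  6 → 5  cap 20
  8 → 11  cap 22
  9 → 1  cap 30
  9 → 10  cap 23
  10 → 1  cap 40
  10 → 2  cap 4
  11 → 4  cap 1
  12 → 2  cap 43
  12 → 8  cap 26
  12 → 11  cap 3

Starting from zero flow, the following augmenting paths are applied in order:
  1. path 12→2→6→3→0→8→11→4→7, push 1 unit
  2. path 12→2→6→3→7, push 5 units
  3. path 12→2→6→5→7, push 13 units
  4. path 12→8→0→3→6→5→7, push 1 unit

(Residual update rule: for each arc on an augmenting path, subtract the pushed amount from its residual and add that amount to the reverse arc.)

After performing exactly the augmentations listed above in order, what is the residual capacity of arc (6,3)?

after path 1 (12→2→6→3→0→8→11→4→7, push 1): res(6,3)=40
after path 2 (12→2→6→3→7, push 5): res(6,3)=35
after path 3 (12→2→6→5→7, push 13): res(6,3)=35
after path 4 (12→8→0→3→6→5→7, push 1): res(6,3)=36

Residual capacity of (6,3): 36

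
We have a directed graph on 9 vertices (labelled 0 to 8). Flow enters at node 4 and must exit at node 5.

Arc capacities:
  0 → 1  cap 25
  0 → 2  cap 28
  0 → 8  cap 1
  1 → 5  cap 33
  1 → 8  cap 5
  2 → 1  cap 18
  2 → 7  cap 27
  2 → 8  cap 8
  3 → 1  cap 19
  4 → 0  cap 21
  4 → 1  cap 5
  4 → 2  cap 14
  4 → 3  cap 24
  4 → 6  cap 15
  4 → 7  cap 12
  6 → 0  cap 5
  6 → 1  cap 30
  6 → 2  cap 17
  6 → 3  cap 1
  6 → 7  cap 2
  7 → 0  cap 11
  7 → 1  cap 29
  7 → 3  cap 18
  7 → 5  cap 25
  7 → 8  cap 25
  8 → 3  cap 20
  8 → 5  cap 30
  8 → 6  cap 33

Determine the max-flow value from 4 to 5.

augment #1: 4→1→5 bottleneck 5, total now 5
augment #2: 4→7→5 bottleneck 12, total now 17
augment #3: 4→0→1→5 bottleneck 21, total now 38
augment #4: 4→2→1→5 bottleneck 7, total now 45
augment #5: 4→2→7→5 bottleneck 7, total now 52
augment #6: 4→6→7→5 bottleneck 2, total now 54
augment #7: 4→3→1→8→5 bottleneck 5, total now 59
augment #8: 4→6→0→8→5 bottleneck 1, total now 60
augment #9: 4→6→2→7→5 bottleneck 4, total now 64
augment #10: 4→6→2→8→5 bottleneck 8, total now 72
augment #11: 4→3→1→2→7→8→5 bottleneck 7, total now 79
augment #12: 4→3→1→0→2→7→8→5 bottleneck 7, total now 86

Maximum flow value: 86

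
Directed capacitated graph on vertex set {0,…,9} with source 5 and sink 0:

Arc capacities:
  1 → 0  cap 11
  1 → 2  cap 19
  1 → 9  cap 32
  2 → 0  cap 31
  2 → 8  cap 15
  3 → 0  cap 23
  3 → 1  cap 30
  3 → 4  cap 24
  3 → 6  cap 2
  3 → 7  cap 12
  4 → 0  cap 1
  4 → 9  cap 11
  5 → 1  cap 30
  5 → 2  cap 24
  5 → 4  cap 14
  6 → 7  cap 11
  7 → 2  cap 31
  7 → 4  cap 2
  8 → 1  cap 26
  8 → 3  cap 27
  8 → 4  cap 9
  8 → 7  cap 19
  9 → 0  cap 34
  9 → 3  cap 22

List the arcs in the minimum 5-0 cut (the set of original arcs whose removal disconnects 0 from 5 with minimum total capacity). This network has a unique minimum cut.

Min-cut arcs: {(4,0), (4,9), (5,1), (5,2)} (total capacity 66)

augment #1: 5→1→0 push 11
augment #2: 5→2→0 push 24
augment #3: 5→4→0 push 1
augment #4: 5→1→2→0 push 7
augment #5: 5→1→9→0 push 12
augment #6: 5→4→9→0 push 11
max flow = 66; residual-reachable set from 5 gives S-side
cut edges (S→T): {(4,0), (4,9), (5,1), (5,2)} total cap 66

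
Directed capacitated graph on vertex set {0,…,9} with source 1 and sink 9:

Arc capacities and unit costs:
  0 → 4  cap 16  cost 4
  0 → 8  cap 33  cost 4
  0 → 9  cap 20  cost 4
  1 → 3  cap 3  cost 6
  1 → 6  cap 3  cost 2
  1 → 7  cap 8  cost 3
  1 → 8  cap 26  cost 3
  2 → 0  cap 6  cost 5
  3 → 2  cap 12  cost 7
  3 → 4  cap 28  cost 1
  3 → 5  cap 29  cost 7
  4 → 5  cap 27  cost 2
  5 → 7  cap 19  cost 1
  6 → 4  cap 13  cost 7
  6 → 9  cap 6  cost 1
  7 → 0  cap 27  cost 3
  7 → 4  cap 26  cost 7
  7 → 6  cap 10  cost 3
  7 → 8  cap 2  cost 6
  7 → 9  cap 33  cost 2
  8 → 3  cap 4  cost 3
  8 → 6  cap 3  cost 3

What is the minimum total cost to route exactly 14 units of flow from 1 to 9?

shortest-cost path #1: 1→6→9 push 3 @ unit cost 3 (adds 9)
shortest-cost path #2: 1→7→9 push 8 @ unit cost 5 (adds 40)
shortest-cost path #3: 1→8→6→9 push 3 @ unit cost 7 (adds 21)
total cost = 70

Minimum cost for 14 units: 70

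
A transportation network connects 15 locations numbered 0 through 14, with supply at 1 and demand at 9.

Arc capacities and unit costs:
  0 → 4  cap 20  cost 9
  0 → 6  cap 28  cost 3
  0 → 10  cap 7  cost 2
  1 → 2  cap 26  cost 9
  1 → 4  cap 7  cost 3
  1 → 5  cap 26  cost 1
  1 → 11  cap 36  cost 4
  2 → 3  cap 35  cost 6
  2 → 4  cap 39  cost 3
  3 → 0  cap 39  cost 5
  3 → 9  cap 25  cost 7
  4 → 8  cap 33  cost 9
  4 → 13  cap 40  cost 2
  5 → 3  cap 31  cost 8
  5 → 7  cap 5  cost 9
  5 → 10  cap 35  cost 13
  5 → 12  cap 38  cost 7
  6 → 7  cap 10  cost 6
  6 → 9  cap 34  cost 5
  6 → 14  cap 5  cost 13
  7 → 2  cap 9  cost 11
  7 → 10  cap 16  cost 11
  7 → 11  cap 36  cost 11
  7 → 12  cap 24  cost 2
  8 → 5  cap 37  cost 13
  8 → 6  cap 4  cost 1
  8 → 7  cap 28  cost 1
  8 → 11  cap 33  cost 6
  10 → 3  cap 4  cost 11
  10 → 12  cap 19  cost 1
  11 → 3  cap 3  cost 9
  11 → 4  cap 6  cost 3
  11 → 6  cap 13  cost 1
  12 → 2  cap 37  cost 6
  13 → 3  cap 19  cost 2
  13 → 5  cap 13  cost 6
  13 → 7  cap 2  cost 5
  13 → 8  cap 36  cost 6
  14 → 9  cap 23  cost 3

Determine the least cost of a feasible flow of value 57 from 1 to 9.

Minimum cost for 57 units: 958

shortest-cost path #1: 1→11→6→9 push 13 @ unit cost 10 (adds 130)
shortest-cost path #2: 1→4→13→3→9 push 7 @ unit cost 14 (adds 98)
shortest-cost path #3: 1→5→3→9 push 18 @ unit cost 16 (adds 288)
shortest-cost path #4: 1→5→3→13→8→6→9 push 4 @ unit cost 19 (adds 76)
shortest-cost path #5: 1→5→3→0→6→9 push 4 @ unit cost 22 (adds 88)
shortest-cost path #6: 1→11→4→13→3→0→6→9 push 6 @ unit cost 24 (adds 144)
shortest-cost path #7: 1→11→3→0→6→9 push 3 @ unit cost 26 (adds 78)
shortest-cost path #8: 1→2→3→0→6→9 push 2 @ unit cost 28 (adds 56)
total cost = 958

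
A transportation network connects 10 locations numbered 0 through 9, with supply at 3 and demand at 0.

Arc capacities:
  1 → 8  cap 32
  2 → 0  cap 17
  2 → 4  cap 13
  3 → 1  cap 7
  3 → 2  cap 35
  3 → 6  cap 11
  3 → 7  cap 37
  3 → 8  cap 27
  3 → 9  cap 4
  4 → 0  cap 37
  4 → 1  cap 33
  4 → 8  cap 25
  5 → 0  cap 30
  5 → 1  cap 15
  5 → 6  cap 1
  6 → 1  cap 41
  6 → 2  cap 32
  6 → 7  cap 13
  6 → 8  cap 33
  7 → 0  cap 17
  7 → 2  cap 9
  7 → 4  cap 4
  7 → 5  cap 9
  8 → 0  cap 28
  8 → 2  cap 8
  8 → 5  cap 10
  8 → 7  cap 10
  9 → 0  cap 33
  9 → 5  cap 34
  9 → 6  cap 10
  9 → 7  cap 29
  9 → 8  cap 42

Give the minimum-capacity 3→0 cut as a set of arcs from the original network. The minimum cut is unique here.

augment #1: 3→2→0 push 17
augment #2: 3→7→0 push 17
augment #3: 3→8→0 push 27
augment #4: 3→9→0 push 4
augment #5: 3→1→8→0 push 1
augment #6: 3→2→4→0 push 13
augment #7: 3→7→4→0 push 4
augment #8: 3→7→5→0 push 9
augment #9: 3→1→8→5→0 push 6
augment #10: 3→6→8→5→0 push 4
max flow = 102; residual-reachable set from 3 gives S-side
cut edges (S→T): {(2,0), (2,4), (3,9), (7,0), (7,4), (7,5), (8,0), (8,5)} total cap 102

Min-cut arcs: {(2,0), (2,4), (3,9), (7,0), (7,4), (7,5), (8,0), (8,5)} (total capacity 102)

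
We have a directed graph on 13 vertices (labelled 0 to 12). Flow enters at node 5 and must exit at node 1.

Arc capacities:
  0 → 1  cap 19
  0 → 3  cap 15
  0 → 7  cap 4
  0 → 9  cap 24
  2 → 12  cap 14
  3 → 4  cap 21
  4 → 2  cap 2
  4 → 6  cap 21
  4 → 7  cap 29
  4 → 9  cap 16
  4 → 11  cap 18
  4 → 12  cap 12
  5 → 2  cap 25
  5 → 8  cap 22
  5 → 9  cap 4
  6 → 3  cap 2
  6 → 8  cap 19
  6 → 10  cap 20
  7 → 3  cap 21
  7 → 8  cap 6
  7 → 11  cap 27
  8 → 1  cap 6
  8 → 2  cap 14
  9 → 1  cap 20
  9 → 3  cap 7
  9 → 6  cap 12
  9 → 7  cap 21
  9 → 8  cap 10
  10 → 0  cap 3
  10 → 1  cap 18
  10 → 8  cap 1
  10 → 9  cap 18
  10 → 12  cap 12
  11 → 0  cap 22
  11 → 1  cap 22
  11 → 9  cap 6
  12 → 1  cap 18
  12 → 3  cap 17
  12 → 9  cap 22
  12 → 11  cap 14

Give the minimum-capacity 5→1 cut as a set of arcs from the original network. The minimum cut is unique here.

augment #1: 5→8→1 push 6
augment #2: 5→9→1 push 4
augment #3: 5→2→12→1 push 14
max flow = 24; residual-reachable set from 5 gives S-side
cut edges (S→T): {(2,12), (5,9), (8,1)} total cap 24

Min-cut arcs: {(2,12), (5,9), (8,1)} (total capacity 24)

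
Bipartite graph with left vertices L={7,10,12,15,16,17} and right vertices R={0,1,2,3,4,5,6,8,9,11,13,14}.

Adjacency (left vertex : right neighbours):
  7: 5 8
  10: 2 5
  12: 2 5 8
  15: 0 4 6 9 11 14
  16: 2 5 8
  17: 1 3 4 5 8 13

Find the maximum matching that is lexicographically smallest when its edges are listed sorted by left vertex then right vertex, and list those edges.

Lex-smallest maximum matching: {(7,5), (10,2), (12,8), (15,0), (17,1)}

|M| = 5 (so the lex-smallest maximum matching has 5 edges)
process left vertices in ascending order; for each, take the smallest-labelled available neighbour that still permits 5 edges overall, or leave it unmatched if none does
lex-smallest matching: {7-5, 10-2, 12-8, 15-0, 17-1}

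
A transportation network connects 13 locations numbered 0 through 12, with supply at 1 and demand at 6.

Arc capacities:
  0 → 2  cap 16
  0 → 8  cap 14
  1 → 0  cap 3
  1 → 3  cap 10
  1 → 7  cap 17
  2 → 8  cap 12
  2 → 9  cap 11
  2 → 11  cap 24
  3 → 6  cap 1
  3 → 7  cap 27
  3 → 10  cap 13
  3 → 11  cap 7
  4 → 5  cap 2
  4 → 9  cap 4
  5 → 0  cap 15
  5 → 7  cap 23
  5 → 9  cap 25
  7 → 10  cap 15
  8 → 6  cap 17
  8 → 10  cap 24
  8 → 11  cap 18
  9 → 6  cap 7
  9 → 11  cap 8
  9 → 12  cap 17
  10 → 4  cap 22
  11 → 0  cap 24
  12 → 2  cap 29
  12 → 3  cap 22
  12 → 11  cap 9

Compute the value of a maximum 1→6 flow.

augment #1: 1→3→6 bottleneck 1, total now 1
augment #2: 1→0→8→6 bottleneck 3, total now 4
augment #3: 1→3→10→4→9→6 bottleneck 4, total now 8
augment #4: 1→3→11→0→8→6 bottleneck 5, total now 13
augment #5: 1→7→10→4→5→9→6 bottleneck 2, total now 15
augment #6: 1→7→10→3→11→0→8→6 bottleneck 2, total now 17

Maximum flow value: 17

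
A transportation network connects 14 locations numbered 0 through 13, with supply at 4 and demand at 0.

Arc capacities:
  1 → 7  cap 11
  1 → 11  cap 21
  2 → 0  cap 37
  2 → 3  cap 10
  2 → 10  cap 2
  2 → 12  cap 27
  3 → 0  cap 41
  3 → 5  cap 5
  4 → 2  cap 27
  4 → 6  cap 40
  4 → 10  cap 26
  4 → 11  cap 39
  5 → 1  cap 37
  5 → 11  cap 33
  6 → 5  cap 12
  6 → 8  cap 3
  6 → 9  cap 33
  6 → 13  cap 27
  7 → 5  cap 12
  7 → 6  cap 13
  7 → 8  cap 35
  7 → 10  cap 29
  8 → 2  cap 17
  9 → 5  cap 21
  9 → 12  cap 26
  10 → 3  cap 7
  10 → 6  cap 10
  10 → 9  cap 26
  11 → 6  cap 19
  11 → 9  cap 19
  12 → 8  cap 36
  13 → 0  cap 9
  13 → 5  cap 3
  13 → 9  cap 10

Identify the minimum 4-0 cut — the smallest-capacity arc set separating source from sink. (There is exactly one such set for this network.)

Min-cut arcs: {(4,2), (8,2), (10,3), (13,0)} (total capacity 60)

augment #1: 4→2→0 push 27
augment #2: 4→6→13→0 push 9
augment #3: 4→10→3→0 push 7
augment #4: 4→6→8→2→0 push 3
augment #5: 4→6→9→12→8→2→0 push 7
augment #6: 4→6→9→12→8→2→3→0 push 7
max flow = 60; residual-reachable set from 4 gives S-side
cut edges (S→T): {(4,2), (8,2), (10,3), (13,0)} total cap 60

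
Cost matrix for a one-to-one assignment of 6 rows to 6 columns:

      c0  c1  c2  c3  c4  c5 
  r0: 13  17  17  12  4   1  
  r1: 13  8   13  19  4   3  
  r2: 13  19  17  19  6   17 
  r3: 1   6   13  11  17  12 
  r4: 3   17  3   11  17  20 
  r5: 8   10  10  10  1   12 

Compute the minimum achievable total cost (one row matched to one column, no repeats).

optimal assignment: row0→col5 (cost 1), row1→col1 (cost 8), row2→col4 (cost 6), row3→col0 (cost 1), row4→col2 (cost 3), row5→col3 (cost 10)
total = 1 + 8 + 6 + 1 + 3 + 10 = 29

Minimum assignment cost: 29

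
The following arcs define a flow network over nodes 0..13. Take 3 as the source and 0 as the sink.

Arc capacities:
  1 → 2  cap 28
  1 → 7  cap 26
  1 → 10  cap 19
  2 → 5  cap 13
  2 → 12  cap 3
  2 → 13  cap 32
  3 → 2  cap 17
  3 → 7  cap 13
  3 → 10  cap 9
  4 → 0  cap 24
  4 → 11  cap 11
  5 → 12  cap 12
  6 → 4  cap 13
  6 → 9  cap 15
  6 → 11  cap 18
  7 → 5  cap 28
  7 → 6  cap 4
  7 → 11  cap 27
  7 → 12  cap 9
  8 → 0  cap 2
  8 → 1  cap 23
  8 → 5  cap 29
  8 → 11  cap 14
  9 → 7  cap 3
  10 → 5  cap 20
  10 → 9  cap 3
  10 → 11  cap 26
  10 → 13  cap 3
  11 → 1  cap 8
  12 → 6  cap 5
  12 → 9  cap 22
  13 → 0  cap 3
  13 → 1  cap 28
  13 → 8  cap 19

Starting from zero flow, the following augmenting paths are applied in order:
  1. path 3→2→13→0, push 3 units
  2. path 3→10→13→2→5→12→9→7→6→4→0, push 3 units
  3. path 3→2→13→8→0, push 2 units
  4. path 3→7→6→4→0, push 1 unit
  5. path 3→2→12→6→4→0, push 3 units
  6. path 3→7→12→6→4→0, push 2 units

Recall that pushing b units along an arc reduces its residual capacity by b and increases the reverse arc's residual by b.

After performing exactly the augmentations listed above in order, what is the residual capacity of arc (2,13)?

after path 1 (3→2→13→0, push 3): res(2,13)=29
after path 2 (3→10→13→2→5→12→9→7→6→4→0, push 3): res(2,13)=32
after path 3 (3→2→13→8→0, push 2): res(2,13)=30
after path 4 (3→7→6→4→0, push 1): res(2,13)=30
after path 5 (3→2→12→6→4→0, push 3): res(2,13)=30
after path 6 (3→7→12→6→4→0, push 2): res(2,13)=30

Residual capacity of (2,13): 30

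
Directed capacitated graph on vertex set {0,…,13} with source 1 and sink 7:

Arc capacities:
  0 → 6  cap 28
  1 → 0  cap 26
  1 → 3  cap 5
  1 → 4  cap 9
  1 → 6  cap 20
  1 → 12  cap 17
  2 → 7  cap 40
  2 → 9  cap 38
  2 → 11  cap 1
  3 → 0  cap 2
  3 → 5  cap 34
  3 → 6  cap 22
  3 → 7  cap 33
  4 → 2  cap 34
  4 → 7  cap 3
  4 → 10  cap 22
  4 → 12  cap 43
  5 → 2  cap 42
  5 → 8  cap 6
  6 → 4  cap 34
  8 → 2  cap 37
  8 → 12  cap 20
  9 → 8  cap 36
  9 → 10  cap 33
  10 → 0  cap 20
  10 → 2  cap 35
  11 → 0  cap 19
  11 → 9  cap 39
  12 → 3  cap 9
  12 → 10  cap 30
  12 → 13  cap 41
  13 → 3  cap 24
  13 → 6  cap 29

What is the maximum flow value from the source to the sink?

augment #1: 1→3→7 bottleneck 5, total now 5
augment #2: 1→4→7 bottleneck 3, total now 8
augment #3: 1→4→2→7 bottleneck 6, total now 14
augment #4: 1→12→3→7 bottleneck 9, total now 23
augment #5: 1→6→4→2→7 bottleneck 20, total now 43
augment #6: 1→12→10→2→7 bottleneck 8, total now 51
augment #7: 1→0→6→4→2→7 bottleneck 6, total now 57
augment #8: 1→0→6→4→12→13→3→7 bottleneck 8, total now 65

Maximum flow value: 65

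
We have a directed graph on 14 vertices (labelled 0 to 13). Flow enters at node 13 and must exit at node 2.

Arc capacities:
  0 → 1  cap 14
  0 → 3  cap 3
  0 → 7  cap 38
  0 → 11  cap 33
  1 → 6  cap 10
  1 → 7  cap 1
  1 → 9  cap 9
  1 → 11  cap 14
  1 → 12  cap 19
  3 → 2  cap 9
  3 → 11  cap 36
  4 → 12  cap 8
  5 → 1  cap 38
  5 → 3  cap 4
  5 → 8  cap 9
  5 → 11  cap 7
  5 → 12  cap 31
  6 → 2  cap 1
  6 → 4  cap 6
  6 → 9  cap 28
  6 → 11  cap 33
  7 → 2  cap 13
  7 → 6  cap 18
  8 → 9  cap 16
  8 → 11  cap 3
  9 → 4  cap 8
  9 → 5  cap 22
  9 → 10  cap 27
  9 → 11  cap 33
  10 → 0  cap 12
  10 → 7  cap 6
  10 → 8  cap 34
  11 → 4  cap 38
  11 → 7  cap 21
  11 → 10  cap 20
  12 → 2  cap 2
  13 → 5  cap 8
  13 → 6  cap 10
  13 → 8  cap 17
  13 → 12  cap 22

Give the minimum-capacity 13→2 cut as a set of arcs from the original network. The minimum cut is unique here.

Min-cut arcs: {(0,3), (5,3), (6,2), (7,2), (12,2)} (total capacity 23)

augment #1: 13→6→2 push 1
augment #2: 13→12→2 push 2
augment #3: 13→5→3→2 push 4
augment #4: 13→5→1→7→2 push 1
augment #5: 13→5→11→7→2 push 3
augment #6: 13→6→11→7→2 push 9
augment #7: 13→8→9→10→0→3→2 push 3
max flow = 23; residual-reachable set from 13 gives S-side
cut edges (S→T): {(0,3), (5,3), (6,2), (7,2), (12,2)} total cap 23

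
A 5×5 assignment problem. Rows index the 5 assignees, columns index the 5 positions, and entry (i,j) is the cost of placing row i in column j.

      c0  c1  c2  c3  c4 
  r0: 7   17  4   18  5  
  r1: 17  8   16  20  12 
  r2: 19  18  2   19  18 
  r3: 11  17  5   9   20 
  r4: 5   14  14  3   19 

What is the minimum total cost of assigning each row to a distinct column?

one of 2 optimal assignments: row0→col4 (cost 5), row1→col1 (cost 8), row2→col2 (cost 2), row3→col0 (cost 11), row4→col3 (cost 3)
total = 5 + 8 + 2 + 11 + 3 = 29

Minimum assignment cost: 29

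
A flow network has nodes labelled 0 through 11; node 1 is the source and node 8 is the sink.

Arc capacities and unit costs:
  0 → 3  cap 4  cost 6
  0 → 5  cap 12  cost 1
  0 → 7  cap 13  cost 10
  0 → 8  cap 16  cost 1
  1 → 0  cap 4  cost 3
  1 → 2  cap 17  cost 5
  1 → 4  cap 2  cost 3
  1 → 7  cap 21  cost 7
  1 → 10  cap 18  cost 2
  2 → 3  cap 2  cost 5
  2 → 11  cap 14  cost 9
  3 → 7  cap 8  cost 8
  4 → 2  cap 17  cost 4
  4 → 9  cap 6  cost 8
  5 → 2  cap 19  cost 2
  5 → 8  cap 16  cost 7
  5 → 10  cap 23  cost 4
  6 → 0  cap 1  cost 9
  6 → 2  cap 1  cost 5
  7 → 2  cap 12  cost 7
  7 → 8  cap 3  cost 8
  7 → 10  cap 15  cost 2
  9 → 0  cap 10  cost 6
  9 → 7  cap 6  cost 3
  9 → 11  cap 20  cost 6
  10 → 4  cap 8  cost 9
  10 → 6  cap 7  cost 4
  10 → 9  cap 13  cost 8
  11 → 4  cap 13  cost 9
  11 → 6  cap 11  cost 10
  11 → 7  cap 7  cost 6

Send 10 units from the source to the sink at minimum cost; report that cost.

shortest-cost path #1: 1→0→8 push 4 @ unit cost 4 (adds 16)
shortest-cost path #2: 1→7→8 push 3 @ unit cost 15 (adds 45)
shortest-cost path #3: 1→10→6→0→8 push 1 @ unit cost 16 (adds 16)
shortest-cost path #4: 1→10→9→0→8 push 2 @ unit cost 17 (adds 34)
total cost = 111

Minimum cost for 10 units: 111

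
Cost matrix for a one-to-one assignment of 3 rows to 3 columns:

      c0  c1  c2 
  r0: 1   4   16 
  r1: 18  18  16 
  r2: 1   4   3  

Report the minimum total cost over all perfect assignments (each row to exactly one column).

one of 2 optimal assignments: row0→col0 (cost 1), row1→col2 (cost 16), row2→col1 (cost 4)
total = 1 + 16 + 4 = 21

Minimum assignment cost: 21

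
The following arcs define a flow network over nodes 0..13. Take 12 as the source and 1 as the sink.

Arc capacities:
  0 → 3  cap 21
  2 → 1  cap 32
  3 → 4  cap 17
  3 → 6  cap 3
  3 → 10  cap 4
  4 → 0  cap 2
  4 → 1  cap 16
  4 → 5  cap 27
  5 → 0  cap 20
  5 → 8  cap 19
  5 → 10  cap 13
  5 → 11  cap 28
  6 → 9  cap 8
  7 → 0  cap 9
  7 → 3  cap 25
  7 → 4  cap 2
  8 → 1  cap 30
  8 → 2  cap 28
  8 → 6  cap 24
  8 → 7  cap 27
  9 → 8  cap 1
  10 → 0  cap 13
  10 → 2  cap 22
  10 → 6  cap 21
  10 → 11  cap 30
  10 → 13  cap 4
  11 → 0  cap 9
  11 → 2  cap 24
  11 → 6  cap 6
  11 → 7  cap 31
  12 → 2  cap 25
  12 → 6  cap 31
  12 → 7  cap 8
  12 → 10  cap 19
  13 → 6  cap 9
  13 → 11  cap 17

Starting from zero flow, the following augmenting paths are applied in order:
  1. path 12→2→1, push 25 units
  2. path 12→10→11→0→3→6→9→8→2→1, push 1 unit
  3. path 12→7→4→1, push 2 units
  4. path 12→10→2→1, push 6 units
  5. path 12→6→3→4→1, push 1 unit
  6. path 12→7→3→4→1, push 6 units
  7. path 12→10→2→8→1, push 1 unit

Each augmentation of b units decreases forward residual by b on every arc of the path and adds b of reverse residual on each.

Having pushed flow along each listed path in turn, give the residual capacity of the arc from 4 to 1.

after path 1 (12→2→1, push 25): res(4,1)=16
after path 2 (12→10→11→0→3→6→9→8→2→1, push 1): res(4,1)=16
after path 3 (12→7→4→1, push 2): res(4,1)=14
after path 4 (12→10→2→1, push 6): res(4,1)=14
after path 5 (12→6→3→4→1, push 1): res(4,1)=13
after path 6 (12→7→3→4→1, push 6): res(4,1)=7
after path 7 (12→10→2→8→1, push 1): res(4,1)=7

Residual capacity of (4,1): 7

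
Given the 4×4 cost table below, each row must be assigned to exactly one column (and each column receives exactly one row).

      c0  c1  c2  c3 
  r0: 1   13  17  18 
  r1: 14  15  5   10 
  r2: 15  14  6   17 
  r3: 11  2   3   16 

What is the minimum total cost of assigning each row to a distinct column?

Minimum assignment cost: 19

optimal assignment: row0→col0 (cost 1), row1→col3 (cost 10), row2→col2 (cost 6), row3→col1 (cost 2)
total = 1 + 10 + 6 + 2 = 19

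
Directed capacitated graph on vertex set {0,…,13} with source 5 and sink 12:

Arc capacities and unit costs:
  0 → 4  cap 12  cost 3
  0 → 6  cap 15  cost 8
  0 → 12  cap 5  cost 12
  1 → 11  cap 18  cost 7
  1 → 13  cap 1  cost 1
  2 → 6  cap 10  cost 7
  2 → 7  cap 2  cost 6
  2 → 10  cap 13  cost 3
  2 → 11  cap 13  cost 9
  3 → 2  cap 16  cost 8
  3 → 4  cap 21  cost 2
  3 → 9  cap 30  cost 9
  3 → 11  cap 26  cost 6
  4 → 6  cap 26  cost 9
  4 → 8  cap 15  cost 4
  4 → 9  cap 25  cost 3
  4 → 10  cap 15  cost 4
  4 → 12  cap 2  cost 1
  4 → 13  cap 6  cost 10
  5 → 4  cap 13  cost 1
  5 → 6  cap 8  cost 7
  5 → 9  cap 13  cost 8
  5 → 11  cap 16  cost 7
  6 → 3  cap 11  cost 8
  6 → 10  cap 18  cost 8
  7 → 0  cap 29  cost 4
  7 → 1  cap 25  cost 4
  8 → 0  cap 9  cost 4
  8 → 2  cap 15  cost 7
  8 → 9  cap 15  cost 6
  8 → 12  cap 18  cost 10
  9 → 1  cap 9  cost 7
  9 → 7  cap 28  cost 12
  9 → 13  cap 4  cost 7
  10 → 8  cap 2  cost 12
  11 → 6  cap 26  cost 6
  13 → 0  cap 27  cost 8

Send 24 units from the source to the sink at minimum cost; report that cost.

shortest-cost path #1: 5→4→12 push 2 @ unit cost 2 (adds 4)
shortest-cost path #2: 5→4→8→12 push 11 @ unit cost 15 (adds 165)
shortest-cost path #3: 5→6→3→4→8→12 push 4 @ unit cost 31 (adds 124)
shortest-cost path #4: 5→9→13→0→12 push 4 @ unit cost 35 (adds 140)
shortest-cost path #5: 5→9→7→0→12 push 1 @ unit cost 36 (adds 36)
shortest-cost path #6: 5→6→10→8→12 push 2 @ unit cost 37 (adds 74)
total cost = 543

Minimum cost for 24 units: 543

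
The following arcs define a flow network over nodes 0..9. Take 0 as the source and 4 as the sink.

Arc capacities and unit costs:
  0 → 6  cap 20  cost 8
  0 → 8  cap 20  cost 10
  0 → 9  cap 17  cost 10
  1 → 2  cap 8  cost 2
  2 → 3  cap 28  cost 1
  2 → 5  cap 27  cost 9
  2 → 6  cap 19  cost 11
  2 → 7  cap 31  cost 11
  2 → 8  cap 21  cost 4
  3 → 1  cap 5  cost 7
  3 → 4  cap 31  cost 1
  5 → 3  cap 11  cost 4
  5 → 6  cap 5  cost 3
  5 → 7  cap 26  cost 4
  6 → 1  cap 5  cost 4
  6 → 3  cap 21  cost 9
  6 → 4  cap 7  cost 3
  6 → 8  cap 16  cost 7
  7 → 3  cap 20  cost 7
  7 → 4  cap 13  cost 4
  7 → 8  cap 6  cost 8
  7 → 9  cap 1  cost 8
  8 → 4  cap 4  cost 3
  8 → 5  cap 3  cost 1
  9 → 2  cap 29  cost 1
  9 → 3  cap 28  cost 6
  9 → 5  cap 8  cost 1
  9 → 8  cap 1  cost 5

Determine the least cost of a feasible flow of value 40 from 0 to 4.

shortest-cost path #1: 0→6→4 push 7 @ unit cost 11 (adds 77)
shortest-cost path #2: 0→8→4 push 4 @ unit cost 13 (adds 52)
shortest-cost path #3: 0→9→2→3→4 push 17 @ unit cost 13 (adds 221)
shortest-cost path #4: 0→6→1→2→3→4 push 5 @ unit cost 16 (adds 80)
shortest-cost path #5: 0→8→5→3→4 push 3 @ unit cost 16 (adds 48)
shortest-cost path #6: 0→6→3→4 push 4 @ unit cost 18 (adds 72)
total cost = 550

Minimum cost for 40 units: 550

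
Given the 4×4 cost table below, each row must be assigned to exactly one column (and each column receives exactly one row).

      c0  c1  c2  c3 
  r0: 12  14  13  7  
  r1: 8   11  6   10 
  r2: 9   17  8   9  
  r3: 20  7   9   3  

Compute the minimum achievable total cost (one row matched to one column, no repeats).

optimal assignment: row0→col3 (cost 7), row1→col2 (cost 6), row2→col0 (cost 9), row3→col1 (cost 7)
total = 7 + 6 + 9 + 7 = 29

Minimum assignment cost: 29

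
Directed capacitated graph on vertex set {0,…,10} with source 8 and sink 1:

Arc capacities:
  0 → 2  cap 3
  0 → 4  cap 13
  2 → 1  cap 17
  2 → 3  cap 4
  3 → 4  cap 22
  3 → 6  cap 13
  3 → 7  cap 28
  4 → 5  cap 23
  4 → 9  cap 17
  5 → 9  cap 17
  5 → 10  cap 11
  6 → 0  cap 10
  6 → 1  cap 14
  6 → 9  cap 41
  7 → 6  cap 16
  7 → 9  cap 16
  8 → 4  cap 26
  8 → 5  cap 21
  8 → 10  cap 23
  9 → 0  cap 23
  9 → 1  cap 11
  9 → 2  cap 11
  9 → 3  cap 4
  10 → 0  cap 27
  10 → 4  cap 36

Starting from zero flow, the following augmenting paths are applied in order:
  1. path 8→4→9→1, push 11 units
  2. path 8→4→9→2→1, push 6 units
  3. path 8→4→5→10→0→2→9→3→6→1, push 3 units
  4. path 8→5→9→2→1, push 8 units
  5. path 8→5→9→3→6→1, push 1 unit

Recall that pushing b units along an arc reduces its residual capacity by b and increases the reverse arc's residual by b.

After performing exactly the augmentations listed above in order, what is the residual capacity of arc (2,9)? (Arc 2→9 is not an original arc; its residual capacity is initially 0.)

after path 1 (8→4→9→1, push 11): res(2,9)=0
after path 2 (8→4→9→2→1, push 6): res(2,9)=6
after path 3 (8→4→5→10→0→2→9→3→6→1, push 3): res(2,9)=3
after path 4 (8→5→9→2→1, push 8): res(2,9)=11
after path 5 (8→5→9→3→6→1, push 1): res(2,9)=11

Residual capacity of (2,9): 11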